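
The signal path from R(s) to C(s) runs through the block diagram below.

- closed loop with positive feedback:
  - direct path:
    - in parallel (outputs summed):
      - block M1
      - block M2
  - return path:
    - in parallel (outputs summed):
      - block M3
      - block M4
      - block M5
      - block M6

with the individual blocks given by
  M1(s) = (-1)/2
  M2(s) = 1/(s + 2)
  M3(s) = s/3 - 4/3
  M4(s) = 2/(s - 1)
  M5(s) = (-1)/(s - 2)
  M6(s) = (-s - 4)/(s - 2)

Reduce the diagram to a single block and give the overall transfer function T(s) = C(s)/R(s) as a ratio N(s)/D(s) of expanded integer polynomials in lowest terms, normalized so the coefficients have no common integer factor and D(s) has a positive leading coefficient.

Reducing step by step:

(1) combine M1, M2 in parallel, giving (-s)/(2*s + 4)
(2) add M3, M4, M5, M6 (parallel), giving (s^3 - 10*s^2 + 8*s - 5)/(3*s^2 - 9*s + 6)
(3) apply the feedback formula to (M1+M2), (M3+M4+M5+M6); the result is T(s) itself (integer coefficients, no common factor, positive leading denominator coefficient)

Answer: (-3*s^3 + 9*s^2 - 6*s)/(s^4 - 4*s^3 + 2*s^2 - 29*s + 24)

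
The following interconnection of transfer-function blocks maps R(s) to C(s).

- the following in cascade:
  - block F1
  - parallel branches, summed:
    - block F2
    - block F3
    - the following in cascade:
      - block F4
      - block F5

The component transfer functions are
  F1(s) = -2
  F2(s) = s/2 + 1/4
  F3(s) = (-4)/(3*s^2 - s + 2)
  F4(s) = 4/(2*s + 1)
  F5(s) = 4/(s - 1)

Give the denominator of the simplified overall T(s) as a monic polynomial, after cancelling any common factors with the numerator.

The answer is s^4 - 5*s^3/6 + s^2/3 - s/6 - 1/3.

Reasoning:
1. series reduction of F4, F5 -> 16/(2*s^2 - s - 1)
2. add F2, F3, (F4*F5) (parallel) -> (12*s^5 - 4*s^4 - s^3 + 160*s^2 - 53*s + 142)/(24*s^4 - 20*s^3 + 8*s^2 - 4*s - 8)
3. multiply F1, (F2+F3+(F4*F5)) (series) -> (-12*s^5 + 4*s^4 + s^3 - 160*s^2 + 53*s - 142)/(12*s^4 - 10*s^3 + 4*s^2 - 2*s - 4)
No further cancellation is possible in the step-3 result, so that is T(s). Its denominator becomes monic after dividing by the leading coefficient 12.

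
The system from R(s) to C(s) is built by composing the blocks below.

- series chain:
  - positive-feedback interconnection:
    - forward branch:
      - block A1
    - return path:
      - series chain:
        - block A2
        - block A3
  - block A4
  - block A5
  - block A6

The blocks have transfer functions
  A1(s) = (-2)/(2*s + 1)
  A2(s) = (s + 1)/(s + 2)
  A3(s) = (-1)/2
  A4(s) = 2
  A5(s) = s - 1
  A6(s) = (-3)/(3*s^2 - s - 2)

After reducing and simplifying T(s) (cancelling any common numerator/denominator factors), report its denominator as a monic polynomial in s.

The answer is s^3 + 8*s^2/3 + 11*s/6 + 1/3.

Reasoning:
(1) reduce the series chain A2, A3, giving (-s - 1)/(2*s + 4)
(2) apply the feedback formula to A1, (A2*A3), giving (-2*s - 4)/(2*s^2 + 4*s + 1)
(3) multiply [A1/(1-A1*(A2*A3))], A4, A5, A6 (series), giving (12*s + 24)/(6*s^3 + 16*s^2 + 11*s + 2)
T(s) is the step-3 result (common factors already cancelled). Leading coefficient of the denominator: 6. Divide through by 6 for the monic polynomial.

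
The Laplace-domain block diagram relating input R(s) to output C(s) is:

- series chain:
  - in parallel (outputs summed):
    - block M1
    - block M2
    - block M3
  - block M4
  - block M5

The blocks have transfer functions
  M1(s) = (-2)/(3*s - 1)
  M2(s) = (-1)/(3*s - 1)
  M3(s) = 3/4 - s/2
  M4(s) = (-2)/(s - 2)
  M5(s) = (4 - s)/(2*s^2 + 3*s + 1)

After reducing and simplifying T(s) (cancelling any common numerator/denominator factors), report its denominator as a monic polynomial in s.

Reducing step by step:

Step 1. parallel reduction of M1, M2, M3 gives (-6*s^2 + 11*s - 15)/(12*s - 4)
Step 2. reduce the series chain (M1+M2+M3), M4, M5 gives (-6*s^3 + 35*s^2 - 59*s + 60)/(12*s^4 - 10*s^3 - 28*s^2 - 2*s + 4)
Step 2 gives the fully reduced T(s), with no common factor left to cancel. The denominator's leading coefficient is 12, so divide each of its coefficients by 12 to get the monic form.

Answer: s^4 - 5*s^3/6 - 7*s^2/3 - s/6 + 1/3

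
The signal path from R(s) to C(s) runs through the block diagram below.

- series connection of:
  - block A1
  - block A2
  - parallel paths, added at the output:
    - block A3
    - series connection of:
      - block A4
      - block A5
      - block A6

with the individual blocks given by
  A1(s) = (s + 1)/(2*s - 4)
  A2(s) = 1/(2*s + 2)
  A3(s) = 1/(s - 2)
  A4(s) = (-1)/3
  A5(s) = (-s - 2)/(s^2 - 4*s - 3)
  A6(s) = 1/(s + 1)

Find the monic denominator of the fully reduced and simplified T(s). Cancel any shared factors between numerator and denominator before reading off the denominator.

Answer: s^5 - 7*s^4 + 9*s^3 + 13*s^2 - 16*s - 12

Working:
Step 1 - cascade A4, A5, A6 -> (s + 2)/(3*s^3 - 9*s^2 - 21*s - 9)
Step 2 - parallel reduction of A3, (A4*A5*A6) -> (3*s^3 - 8*s^2 - 21*s - 13)/(3*s^4 - 15*s^3 - 3*s^2 + 33*s + 18)
Step 3 - combine A1, A2, (A3+(A4*A5*A6)) in series -> (3*s^3 - 8*s^2 - 21*s - 13)/(12*s^5 - 84*s^4 + 108*s^3 + 156*s^2 - 192*s - 144)
That last expression is T(s), already simplified. Scaling its denominator by 1/12 (the reciprocal of the leading coefficient) yields the monic denominator.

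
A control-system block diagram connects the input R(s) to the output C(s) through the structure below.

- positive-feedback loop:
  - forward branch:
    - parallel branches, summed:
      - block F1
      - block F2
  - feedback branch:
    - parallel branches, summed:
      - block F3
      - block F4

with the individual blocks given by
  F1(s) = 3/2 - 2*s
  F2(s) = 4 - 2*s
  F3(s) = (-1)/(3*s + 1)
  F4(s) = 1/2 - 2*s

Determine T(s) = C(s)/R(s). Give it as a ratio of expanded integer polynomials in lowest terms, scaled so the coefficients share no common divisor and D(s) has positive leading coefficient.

Answer: (48*s^2 - 50*s - 22)/(96*s^3 - 124*s^2 - 15*s - 15)

Working:
1. combine F1, F2 in parallel gives 11/2 - 4*s
2. add F3, F4 (parallel) gives (-12*s^2 - s - 1)/(6*s + 2)
3. feedback reduction of (F1+F2), (F3+F4): this yields T(s), and no further normalization is needed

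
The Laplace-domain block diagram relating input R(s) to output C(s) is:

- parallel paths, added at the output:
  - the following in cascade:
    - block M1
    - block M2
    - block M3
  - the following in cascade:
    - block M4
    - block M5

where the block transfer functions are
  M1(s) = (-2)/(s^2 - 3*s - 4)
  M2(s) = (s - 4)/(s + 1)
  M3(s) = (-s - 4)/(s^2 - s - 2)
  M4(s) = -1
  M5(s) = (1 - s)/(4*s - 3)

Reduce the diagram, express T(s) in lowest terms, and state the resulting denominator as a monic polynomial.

Reducing step by step:

Step 1 - combine M1, M2, M3 in series = (2*s + 8)/(s^4 + s^3 - 3*s^2 - 5*s - 2)
Step 2 - series reduction of M4, M5 = (s - 1)/(4*s - 3)
Step 3 - combine (M1*M2*M3), (M4*M5) in parallel = (s^5 - 4*s^3 + 6*s^2 + 29*s - 22)/(4*s^5 + s^4 - 15*s^3 - 11*s^2 + 7*s + 6)
That last expression is T(s), already simplified. Scaling its denominator by 1/4 (the reciprocal of the leading coefficient) yields the monic denominator.

Answer: s^5 + s^4/4 - 15*s^3/4 - 11*s^2/4 + 7*s/4 + 3/2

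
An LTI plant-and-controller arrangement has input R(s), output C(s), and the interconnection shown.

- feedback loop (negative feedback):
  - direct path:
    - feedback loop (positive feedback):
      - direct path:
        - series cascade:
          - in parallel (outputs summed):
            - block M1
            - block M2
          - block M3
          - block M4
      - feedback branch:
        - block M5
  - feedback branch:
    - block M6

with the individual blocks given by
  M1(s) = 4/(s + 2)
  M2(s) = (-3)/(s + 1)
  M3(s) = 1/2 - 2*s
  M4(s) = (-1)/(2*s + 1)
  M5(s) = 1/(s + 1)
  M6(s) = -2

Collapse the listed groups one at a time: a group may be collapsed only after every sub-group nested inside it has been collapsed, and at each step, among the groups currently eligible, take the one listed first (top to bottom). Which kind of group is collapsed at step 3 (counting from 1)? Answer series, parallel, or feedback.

The answer is feedback.

Reasoning:
1. add M1, M2 (parallel)
2. multiply (M1+M2), M3, M4 (series)
3. collapse the loop (((M1+M2)*M3*M4) forward, M5 return)
4. close the feedback loop around [((M1+M2)*M3*M4)/(1-((M1+M2)*M3*M4)*M5)], M6
At step 3 the group reduced is feedback.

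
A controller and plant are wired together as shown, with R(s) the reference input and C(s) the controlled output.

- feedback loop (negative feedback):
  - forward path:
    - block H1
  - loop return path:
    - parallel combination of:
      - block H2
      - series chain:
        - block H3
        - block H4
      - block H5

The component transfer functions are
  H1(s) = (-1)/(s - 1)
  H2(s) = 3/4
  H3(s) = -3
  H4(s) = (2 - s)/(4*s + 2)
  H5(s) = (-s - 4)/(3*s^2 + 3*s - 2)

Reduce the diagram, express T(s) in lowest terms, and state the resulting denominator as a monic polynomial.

Answer: s^4 - s^3 - 41*s^2/24 + 83*s/24 + 1/4

Working:
Step 1. reduce the series chain H3, H4 gives (3*s - 6)/(4*s + 2)
Step 2. add H2, (H3*H4), H5 (parallel) gives (36*s^3 + s^2 - 87*s + 2)/(24*s^3 + 36*s^2 - 4*s - 8)
Step 3. feedback reduction of H1, (H2+(H3*H4)+H5) gives (-24*s^3 - 36*s^2 + 4*s + 8)/(24*s^4 - 24*s^3 - 41*s^2 + 83*s + 6)
T(s) is the step-3 result (common factors already cancelled). Leading coefficient of the denominator: 24. Divide through by 24 for the monic polynomial.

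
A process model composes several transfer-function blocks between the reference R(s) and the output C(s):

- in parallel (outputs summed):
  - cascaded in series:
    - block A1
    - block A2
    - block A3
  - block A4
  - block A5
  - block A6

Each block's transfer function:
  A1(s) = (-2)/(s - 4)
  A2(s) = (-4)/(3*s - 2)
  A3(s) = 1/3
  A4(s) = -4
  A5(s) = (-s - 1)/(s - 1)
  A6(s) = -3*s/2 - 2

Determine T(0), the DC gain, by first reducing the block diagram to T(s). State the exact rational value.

Step 1: reduce the series chain A1, A2, A3 gives 8/(9*s^2 - 42*s + 24)
Step 2: reduce the parallel group (A1*A2*A3), A4, A5, A6 gives (-27*s^4 + 27*s^3 + 480*s^2 - 668*s + 224)/(18*s^3 - 102*s^2 + 132*s - 48)
Evaluating the step-2 result (the overall T(s)) at s = 0 gives T(0) = 224/(-48) = -14/3.

Final answer: -14/3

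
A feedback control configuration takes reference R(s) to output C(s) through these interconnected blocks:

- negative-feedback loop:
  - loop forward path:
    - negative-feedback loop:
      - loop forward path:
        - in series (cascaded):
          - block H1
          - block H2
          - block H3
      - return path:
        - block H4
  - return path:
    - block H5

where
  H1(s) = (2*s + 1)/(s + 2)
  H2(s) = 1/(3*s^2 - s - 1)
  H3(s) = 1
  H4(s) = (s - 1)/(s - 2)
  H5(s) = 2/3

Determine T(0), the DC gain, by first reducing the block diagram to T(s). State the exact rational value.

First reduce the diagram to T(s).

(1) combine H1, H2, H3 in series gives (2*s + 1)/(3*s^3 + 5*s^2 - 3*s - 2)
(2) reduce the feedback loop with forward (H1*H2*H3) and return H4 gives (2*s^2 - 3*s - 2)/(3*s^4 - s^3 - 11*s^2 + 3*s + 3)
(3) apply the feedback formula to [(H1*H2*H3)/(1+(H1*H2*H3)*H4)], H5 gives (6*s^2 - 9*s - 6)/(9*s^4 - 3*s^3 - 29*s^2 + 3*s + 5)
The step-3 result is T(s). Setting s = 0: T(0) = -6/5.

Answer: -6/5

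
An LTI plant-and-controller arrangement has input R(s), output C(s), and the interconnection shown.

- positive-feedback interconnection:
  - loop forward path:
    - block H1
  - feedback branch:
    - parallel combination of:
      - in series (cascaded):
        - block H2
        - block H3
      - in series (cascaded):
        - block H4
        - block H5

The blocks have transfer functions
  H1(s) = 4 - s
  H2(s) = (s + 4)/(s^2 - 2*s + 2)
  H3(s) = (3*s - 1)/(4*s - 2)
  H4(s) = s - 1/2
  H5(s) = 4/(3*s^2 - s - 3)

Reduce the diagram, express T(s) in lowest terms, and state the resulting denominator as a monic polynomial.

Answer: s^5 - 152*s^4/37 + 142*s^3/37 - 207*s^2/37 + 264*s/37 - 68/37

Working:
Step 1. multiply H2, H3 (series) -> (3*s^2 + 11*s - 4)/(4*s^3 - 10*s^2 + 12*s - 4)
Step 2. reduce the series chain H4, H5 -> (4*s - 2)/(3*s^2 - s - 3)
Step 3. reduce the parallel group (H2*H3), (H4*H5) -> (25*s^4 - 18*s^3 + 36*s^2 - 69*s + 20)/(12*s^5 - 34*s^4 + 34*s^3 + 6*s^2 - 32*s + 12)
Step 4. collapse the loop (H1 forward, ((H2*H3)+(H4*H5)) return) -> (-12*s^6 + 82*s^5 - 170*s^4 + 130*s^3 + 56*s^2 - 140*s + 48)/(37*s^5 - 152*s^4 + 142*s^3 - 207*s^2 + 264*s - 68)
That last expression is T(s), already simplified. Scaling its denominator by 1/37 (the reciprocal of the leading coefficient) yields the monic denominator.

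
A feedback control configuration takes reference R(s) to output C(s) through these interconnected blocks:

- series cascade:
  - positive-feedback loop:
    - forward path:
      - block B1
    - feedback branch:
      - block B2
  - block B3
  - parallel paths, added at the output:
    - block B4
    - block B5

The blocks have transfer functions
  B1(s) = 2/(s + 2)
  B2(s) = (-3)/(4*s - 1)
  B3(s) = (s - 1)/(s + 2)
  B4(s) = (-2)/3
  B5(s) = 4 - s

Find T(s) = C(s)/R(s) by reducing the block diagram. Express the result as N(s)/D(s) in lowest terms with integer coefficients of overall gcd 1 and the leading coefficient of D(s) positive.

[1] feedback reduction of B1, B2; result (8*s - 2)/(4*s^2 + 7*s + 4)
[2] sum the parallel branches B4, B5; result 10/3 - s
[3] cascade [B1/(1-B1*B2)], B3, (B4+B5), giving the overall T(s)

Hence the answer: (-24*s^3 + 110*s^2 - 106*s + 20)/(12*s^3 + 45*s^2 + 54*s + 24)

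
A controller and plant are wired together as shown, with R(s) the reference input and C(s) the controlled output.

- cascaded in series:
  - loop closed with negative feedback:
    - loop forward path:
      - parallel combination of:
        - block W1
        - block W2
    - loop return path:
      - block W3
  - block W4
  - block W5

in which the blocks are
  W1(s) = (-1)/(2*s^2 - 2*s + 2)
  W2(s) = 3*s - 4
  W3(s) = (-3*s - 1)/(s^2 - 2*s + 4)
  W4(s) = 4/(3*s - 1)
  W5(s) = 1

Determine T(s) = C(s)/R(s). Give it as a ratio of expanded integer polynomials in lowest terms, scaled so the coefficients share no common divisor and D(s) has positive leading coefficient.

Step 1. reduce the parallel group W1, W2, giving (6*s^3 - 14*s^2 + 14*s - 9)/(2*s^2 - 2*s + 2)
Step 2. feedback reduction of (W1+W2), W3, giving (-6*s^5 + 26*s^4 - 66*s^3 + 93*s^2 - 74*s + 36)/(16*s^4 - 30*s^3 + 14*s^2 - s - 17)
Step 3. series reduction of [(W1+W2)/(1+(W1+W2)*W3)], W4, W5 - this is the overall T(s), already in the required normalized form

Final answer: (-24*s^5 + 104*s^4 - 264*s^3 + 372*s^2 - 296*s + 144)/(48*s^5 - 106*s^4 + 72*s^3 - 17*s^2 - 50*s + 17)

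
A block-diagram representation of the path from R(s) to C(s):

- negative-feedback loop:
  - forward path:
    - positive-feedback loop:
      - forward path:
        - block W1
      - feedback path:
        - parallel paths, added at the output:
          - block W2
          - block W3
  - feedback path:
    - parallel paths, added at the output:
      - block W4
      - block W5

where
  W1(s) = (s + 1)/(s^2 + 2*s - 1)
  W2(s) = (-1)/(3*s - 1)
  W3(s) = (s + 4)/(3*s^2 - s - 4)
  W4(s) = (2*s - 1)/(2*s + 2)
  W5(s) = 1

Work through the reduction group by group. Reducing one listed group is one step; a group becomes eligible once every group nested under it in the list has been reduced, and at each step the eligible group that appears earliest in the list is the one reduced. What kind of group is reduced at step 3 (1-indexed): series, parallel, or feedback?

1. sum the parallel branches W2, W3
2. apply the feedback formula to W1, (W2+W3)
3. add W4, W5 (parallel)
4. collapse the loop ([W1/(1-W1*(W2+W3))] forward, (W4+W5) return)
At step 3 the group reduced is parallel.

Therefore the answer is parallel.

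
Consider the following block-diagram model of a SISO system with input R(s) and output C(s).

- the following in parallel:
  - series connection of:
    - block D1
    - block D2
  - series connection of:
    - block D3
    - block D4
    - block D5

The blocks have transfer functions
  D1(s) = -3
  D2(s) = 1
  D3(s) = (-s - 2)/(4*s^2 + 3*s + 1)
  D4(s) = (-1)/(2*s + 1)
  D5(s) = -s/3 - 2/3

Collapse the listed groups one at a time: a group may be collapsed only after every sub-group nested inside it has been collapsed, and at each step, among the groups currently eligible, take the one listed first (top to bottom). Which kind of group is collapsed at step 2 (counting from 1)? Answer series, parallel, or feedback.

[1] series reduction of D1, D2
[2] reduce the series chain D3, D4, D5
[3] parallel reduction of (D1*D2), (D3*D4*D5)
So the answer for step 2 is series.

Therefore the answer is series.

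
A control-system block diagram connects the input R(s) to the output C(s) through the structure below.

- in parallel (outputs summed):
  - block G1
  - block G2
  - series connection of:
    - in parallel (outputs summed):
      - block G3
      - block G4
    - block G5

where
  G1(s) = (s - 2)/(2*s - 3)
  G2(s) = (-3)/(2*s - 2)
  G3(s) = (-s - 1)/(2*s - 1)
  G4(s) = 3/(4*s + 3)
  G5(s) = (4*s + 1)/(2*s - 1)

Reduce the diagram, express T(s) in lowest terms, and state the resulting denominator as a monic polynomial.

The answer is s^5 - 11*s^4/4 + 13*s^3/8 + 17*s^2/16 - 39*s/32 + 9/32.

Reasoning:
[1] reduce the parallel group G3, G4 -> (-4*s^2 - s - 6)/(8*s^2 + 2*s - 3)
[2] multiply (G3+G4), G5 (series) -> (-16*s^3 - 8*s^2 - 25*s - 6)/(16*s^3 - 4*s^2 - 8*s + 3)
[3] combine G1, G2, ((G3+G4)*G5) in parallel -> (-32*s^5 - 72*s^4 + 124*s^3 + 228*s^2 - 230*s + 3)/(64*s^5 - 176*s^4 + 104*s^3 + 68*s^2 - 78*s + 18)
T(s) is the step-3 result (common factors already cancelled). Leading coefficient of the denominator: 64. Divide through by 64 for the monic polynomial.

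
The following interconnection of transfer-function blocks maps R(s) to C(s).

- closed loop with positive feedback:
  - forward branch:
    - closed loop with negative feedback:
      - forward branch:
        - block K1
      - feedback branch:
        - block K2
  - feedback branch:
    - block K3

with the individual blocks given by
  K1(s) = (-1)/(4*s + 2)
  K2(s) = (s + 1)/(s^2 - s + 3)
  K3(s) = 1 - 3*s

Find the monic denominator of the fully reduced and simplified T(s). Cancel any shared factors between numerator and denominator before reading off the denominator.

[1] apply the feedback formula to K1, K2 -> (-s^2 + s - 3)/(4*s^3 - 2*s^2 + 9*s + 5)
[2] feedback reduction of [K1/(1+K1*K2)], K3 -> (-s^2 + s - 3)/(s^3 + 2*s^2 - s + 8)
No further cancellation is possible in the step-2 result, so that is T(s). Its denominator is already monic.

Therefore the answer is s^3 + 2*s^2 - s + 8.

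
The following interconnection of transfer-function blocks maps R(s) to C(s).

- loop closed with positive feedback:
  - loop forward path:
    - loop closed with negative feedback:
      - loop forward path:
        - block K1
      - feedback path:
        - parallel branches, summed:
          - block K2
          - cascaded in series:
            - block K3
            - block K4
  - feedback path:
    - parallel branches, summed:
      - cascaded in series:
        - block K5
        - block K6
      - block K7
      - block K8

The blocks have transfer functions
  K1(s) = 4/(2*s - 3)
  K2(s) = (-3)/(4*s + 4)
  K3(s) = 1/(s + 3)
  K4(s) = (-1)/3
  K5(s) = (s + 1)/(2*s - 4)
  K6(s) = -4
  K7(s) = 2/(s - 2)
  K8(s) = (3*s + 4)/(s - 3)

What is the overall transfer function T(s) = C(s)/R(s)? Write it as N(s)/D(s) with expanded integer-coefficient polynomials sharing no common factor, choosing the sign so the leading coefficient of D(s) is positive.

The answer is (12*s^4 - 12*s^3 - 132*s^2 + 108*s + 216)/(6*s^5 - 27*s^4 - 166*s^3 + 55*s^2 + 344*s - 60).

Reasoning:
1. cascade K3, K4: (-1)/(3*s + 9)
2. sum the parallel branches K2, (K3*K4): (-13*s - 31)/(12*s^2 + 48*s + 36)
3. apply the feedback formula to K1, (K2+(K3*K4)): (12*s^2 + 48*s + 36)/(6*s^3 + 15*s^2 - 31*s - 58)
4. cascade K5, K6: (-2*s - 2)/(s - 2)
5. parallel reduction of (K5*K6), K7, K8: (s^2 + 4*s - 8)/(s^2 - 5*s + 6)
6. feedback reduction of [K1/(1+K1*(K2+(K3*K4)))], ((K5*K6)+K7+K8), which is the overall transfer function T(s) = C(s)/R(s) in lowest terms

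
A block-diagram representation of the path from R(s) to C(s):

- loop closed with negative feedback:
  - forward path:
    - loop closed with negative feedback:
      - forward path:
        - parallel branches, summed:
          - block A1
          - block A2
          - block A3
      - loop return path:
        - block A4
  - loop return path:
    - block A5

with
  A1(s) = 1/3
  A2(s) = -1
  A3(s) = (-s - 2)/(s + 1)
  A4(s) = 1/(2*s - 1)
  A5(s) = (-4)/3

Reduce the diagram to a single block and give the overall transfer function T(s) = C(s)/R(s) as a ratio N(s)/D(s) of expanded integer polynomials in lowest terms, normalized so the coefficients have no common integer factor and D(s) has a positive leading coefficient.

Step 1. parallel reduction of A1, A2, A3: (-5*s - 8)/(3*s + 3)
Step 2. reduce the feedback loop with forward (A1+A2+A3) and return A4: (-10*s^2 - 11*s + 8)/(6*s^2 - 2*s - 11)
Step 3. collapse the loop ([(A1+A2+A3)/(1+(A1+A2+A3)*A4)] forward, A5 return), giving the overall T(s)

Hence the answer: (-30*s^2 - 33*s + 24)/(58*s^2 + 38*s - 65)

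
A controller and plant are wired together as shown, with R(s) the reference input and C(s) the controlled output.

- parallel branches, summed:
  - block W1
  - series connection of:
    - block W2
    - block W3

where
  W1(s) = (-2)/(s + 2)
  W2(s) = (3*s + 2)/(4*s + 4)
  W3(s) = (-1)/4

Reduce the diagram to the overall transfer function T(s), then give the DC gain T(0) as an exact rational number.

1. reduce the series chain W2, W3 = (-3*s - 2)/(16*s + 16)
2. sum the parallel branches W1, (W2*W3) = (-3*s^2 - 40*s - 36)/(16*s^2 + 48*s + 32)
Step 2 gives the overall T(s). Then T(0) = -36/32 = -9/8.

Hence the answer: -9/8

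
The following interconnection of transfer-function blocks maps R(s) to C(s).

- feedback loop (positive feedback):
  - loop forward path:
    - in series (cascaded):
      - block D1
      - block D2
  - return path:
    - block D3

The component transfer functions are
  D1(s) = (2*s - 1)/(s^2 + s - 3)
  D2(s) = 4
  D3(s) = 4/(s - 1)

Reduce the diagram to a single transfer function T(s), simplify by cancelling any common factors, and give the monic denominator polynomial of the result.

Reducing step by step:

1. cascade D1, D2; result (8*s - 4)/(s^2 + s - 3)
2. feedback reduction of (D1*D2), D3; result (8*s^2 - 12*s + 4)/(s^3 - 36*s + 19)
That last expression is T(s), already simplified, and its denominator is already monic.

Answer: s^3 - 36*s + 19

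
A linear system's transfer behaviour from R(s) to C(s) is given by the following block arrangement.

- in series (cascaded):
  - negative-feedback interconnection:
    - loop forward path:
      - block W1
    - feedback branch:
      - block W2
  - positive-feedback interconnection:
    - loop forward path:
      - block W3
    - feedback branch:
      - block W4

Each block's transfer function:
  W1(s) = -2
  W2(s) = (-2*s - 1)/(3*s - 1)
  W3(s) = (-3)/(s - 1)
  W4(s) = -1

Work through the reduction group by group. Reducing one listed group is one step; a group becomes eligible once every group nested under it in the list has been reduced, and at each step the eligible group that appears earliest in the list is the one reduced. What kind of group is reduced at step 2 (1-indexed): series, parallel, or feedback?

[1] feedback reduction of W1, W2
[2] collapse the loop (W3 forward, W4 return)
[3] multiply [W1/(1+W1*W2)], [W3/(1-W3*W4)] (series)
Step 2: feedback.

Final answer: feedback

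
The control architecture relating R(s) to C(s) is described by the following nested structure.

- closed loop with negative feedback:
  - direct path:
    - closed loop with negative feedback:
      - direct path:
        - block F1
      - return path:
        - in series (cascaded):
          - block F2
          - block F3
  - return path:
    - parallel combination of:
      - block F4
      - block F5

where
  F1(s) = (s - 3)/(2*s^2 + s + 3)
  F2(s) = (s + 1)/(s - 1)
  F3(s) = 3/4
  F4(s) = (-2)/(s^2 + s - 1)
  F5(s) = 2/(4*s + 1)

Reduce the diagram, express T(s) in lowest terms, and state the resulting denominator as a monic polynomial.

1. reduce the series chain F2, F3, giving (3*s + 3)/(4*s - 4)
2. close the feedback loop around F1, (F2*F3), giving (4*s^2 - 16*s + 12)/(8*s^3 - s^2 + 2*s - 21)
3. reduce the parallel group F4, F5, giving (2*s^2 - 6*s - 4)/(4*s^3 + 5*s^2 - 3*s - 1)
4. apply the feedback formula to [F1/(1+F1*(F2*F3))], (F4+F5), giving (16*s^5 - 44*s^4 - 44*s^3 + 104*s^2 - 20*s - 12)/(32*s^6 + 36*s^5 - 13*s^4 - 135*s^3 - 6*s^2 + 53*s - 27)
That last expression is T(s), already simplified. Scaling its denominator by 1/32 (the reciprocal of the leading coefficient) yields the monic denominator.

Final answer: s^6 + 9*s^5/8 - 13*s^4/32 - 135*s^3/32 - 3*s^2/16 + 53*s/32 - 27/32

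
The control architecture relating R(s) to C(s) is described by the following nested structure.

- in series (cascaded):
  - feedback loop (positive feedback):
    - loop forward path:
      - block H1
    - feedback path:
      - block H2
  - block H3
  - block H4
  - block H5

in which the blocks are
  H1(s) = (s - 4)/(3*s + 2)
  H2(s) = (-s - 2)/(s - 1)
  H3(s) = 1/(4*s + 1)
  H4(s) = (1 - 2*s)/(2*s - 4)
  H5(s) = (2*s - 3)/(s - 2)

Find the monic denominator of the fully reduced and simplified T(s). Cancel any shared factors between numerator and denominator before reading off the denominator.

First reduce the diagram to T(s).

Step 1: reduce the feedback loop with forward H1 and return H2, giving (s^2 - 5*s + 4)/(4*s^2 - 3*s - 10)
Step 2: multiply [H1/(1-H1*H2)], H3, H4, H5 (series), giving (-4*s^4 + 28*s^3 - 59*s^2 + 47*s - 12)/(32*s^5 - 144*s^4 + 106*s^3 + 260*s^2 - 264*s - 80)
T(s) is the step-2 result (common factors already cancelled). Leading coefficient of the denominator: 32. Divide through by 32 for the monic polynomial.

Answer: s^5 - 9*s^4/2 + 53*s^3/16 + 65*s^2/8 - 33*s/4 - 5/2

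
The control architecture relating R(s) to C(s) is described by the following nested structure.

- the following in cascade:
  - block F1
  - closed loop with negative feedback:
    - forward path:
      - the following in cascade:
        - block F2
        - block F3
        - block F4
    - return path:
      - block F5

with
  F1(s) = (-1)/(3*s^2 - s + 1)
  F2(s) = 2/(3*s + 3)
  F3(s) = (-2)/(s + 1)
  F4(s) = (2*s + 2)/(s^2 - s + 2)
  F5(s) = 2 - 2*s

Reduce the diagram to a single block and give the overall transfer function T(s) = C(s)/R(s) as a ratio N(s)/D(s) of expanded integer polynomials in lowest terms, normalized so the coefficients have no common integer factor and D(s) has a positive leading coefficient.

1. multiply F2, F3, F4 (series) -> (-8)/(3*s^3 + 3*s + 6)
2. feedback reduction of (F2*F3*F4), F5 -> (-8)/(3*s^3 + 19*s - 10)
3. combine F1, [(F2*F3*F4)/(1+(F2*F3*F4)*F5)] in series: this yields T(s), and no further normalization is needed

Therefore the answer is 8/(9*s^5 - 3*s^4 + 60*s^3 - 49*s^2 + 29*s - 10).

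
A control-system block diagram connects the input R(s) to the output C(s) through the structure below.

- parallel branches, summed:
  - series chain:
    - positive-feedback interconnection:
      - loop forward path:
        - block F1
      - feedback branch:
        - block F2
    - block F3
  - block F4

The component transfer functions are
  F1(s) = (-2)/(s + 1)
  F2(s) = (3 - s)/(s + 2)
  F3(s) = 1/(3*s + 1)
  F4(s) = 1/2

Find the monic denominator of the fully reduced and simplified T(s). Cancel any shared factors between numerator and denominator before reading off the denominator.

[1] apply the feedback formula to F1, F2, giving (-2*s - 4)/(s^2 + s + 8)
[2] combine [F1/(1-F1*F2)], F3 in series, giving (-2*s - 4)/(3*s^3 + 4*s^2 + 25*s + 8)
[3] reduce the parallel group ([F1/(1-F1*F2)]*F3), F4, giving (3*s^3 + 4*s^2 + 21*s)/(6*s^3 + 8*s^2 + 50*s + 16)
Step 3 gives the fully reduced T(s), with no common factor left to cancel. The denominator's leading coefficient is 6, so divide each of its coefficients by 6 to get the monic form.

Hence the answer: s^3 + 4*s^2/3 + 25*s/3 + 8/3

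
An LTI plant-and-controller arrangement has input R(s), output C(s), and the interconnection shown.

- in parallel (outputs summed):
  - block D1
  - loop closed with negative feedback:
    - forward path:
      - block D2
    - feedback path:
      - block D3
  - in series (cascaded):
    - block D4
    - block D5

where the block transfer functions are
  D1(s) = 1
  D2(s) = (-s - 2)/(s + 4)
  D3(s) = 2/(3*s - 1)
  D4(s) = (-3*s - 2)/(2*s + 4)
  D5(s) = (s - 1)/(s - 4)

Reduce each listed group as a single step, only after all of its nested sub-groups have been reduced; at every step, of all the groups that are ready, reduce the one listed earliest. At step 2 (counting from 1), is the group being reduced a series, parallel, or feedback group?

Answer: series

Working:
Step 1. feedback reduction of D2, D3
Step 2. multiply D4, D5 (series)
Step 3. parallel reduction of D1, [D2/(1+D2*D3)], (D4*D5)
At step 2 the group reduced is series.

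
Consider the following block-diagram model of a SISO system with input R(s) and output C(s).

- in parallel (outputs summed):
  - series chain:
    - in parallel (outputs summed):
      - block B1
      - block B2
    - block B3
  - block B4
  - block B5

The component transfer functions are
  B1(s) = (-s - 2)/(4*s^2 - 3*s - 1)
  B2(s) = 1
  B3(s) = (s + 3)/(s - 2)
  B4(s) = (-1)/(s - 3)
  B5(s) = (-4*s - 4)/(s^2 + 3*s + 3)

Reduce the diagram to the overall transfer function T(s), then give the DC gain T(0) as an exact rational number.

[1] combine B1, B2 in parallel gives (4*s^2 - 4*s - 3)/(4*s^2 - 3*s - 1)
[2] series reduction of (B1+B2), B3 gives (4*s^3 + 8*s^2 - 15*s - 9)/(4*s^3 - 11*s^2 + 5*s + 2)
[3] combine ((B1+B2)*B3), B4, B5 in parallel gives (4*s^6 - 12*s^5 + 36*s^4 - 137*s^3 - 66*s^2 + 244*s + 99)/(4*s^6 - 11*s^5 - 19*s^4 + 32*s^3 + 69*s^2 - 57*s - 18)
DC gain: substitute s = 0 into T(s) from step 3: T(0) = 99/(-18) = -11/2.

Therefore the answer is -11/2.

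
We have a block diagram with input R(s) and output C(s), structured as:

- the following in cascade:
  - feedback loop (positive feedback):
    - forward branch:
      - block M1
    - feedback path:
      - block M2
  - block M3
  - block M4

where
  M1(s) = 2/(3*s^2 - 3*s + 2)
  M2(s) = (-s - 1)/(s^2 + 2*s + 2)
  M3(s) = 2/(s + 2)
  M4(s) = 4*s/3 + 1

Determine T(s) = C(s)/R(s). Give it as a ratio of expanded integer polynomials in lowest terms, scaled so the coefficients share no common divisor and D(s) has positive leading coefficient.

First reduce the diagram to T(s).

Step 1. collapse the loop (M1 forward, M2 return), giving (2*s^2 + 4*s + 4)/(3*s^4 + 3*s^3 + 2*s^2 + 6)
Step 2. multiply [M1/(1-M1*M2)], M3, M4 (series), which is the overall transfer function T(s) = C(s)/R(s) in lowest terms

Answer: (16*s^3 + 44*s^2 + 56*s + 24)/(9*s^5 + 27*s^4 + 24*s^3 + 12*s^2 + 18*s + 36)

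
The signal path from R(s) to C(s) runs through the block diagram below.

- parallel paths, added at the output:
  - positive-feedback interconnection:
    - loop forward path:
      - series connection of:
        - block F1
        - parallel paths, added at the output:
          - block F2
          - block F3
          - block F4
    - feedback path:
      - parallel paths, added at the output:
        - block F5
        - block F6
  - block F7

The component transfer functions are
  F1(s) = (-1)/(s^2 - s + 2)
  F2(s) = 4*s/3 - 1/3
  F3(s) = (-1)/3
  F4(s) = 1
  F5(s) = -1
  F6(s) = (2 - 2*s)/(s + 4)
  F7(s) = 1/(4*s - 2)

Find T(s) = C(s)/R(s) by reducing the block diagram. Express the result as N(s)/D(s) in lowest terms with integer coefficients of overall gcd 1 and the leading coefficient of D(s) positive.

Step 1: reduce the parallel group F2, F3, F4; result 4*s/3 + 1/3
Step 2: series reduction of F1, (F2+F3+F4); result (-4*s - 1)/(3*s^2 - 3*s + 6)
Step 3: combine F5, F6 in parallel; result (-3*s - 2)/(s + 4)
Step 4: close the feedback loop around (F1*(F2+F3+F4)), (F5+F6); result (-4*s^2 - 17*s - 4)/(3*s^3 - 3*s^2 - 17*s + 22)
Step 5: parallel reduction of [(F1*(F2+F3+F4))/(1-(F1*(F2+F3+F4))*(F5+F6))], F7, giving the overall T(s)

Answer: (-13*s^3 - 63*s^2 + s + 30)/(12*s^4 - 18*s^3 - 62*s^2 + 122*s - 44)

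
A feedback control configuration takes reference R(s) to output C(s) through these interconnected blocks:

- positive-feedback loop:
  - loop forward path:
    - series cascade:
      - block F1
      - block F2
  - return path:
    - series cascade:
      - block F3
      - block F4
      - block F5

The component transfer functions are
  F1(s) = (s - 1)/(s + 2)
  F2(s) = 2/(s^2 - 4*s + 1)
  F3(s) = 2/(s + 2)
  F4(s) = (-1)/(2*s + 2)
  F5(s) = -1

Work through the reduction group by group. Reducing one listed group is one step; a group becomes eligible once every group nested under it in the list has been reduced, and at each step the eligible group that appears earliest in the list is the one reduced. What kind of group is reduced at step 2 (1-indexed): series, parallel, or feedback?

[1] cascade F1, F2
[2] series reduction of F3, F4, F5
[3] feedback reduction of (F1*F2), (F3*F4*F5)
Step 2: series.

Therefore the answer is series.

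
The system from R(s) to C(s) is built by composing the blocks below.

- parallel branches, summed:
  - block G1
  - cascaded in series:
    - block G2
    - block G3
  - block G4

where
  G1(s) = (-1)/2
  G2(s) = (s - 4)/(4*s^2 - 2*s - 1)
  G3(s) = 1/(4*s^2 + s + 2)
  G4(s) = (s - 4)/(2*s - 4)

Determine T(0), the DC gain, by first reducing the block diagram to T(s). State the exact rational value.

Reducing step by step:

[1] reduce the series chain G2, G3 gives (s - 4)/(16*s^4 - 4*s^3 + 2*s^2 - 5*s - 2)
[2] parallel reduction of G1, (G2*G3), G4 gives (-16*s^4 + 4*s^3 - s^2 - s + 10)/(16*s^5 - 36*s^4 + 10*s^3 - 9*s^2 + 8*s + 4)
That last expression is T(s); at s = 0 only the constant terms survive, so T(0) = 10/4 = 5/2.

Answer: 5/2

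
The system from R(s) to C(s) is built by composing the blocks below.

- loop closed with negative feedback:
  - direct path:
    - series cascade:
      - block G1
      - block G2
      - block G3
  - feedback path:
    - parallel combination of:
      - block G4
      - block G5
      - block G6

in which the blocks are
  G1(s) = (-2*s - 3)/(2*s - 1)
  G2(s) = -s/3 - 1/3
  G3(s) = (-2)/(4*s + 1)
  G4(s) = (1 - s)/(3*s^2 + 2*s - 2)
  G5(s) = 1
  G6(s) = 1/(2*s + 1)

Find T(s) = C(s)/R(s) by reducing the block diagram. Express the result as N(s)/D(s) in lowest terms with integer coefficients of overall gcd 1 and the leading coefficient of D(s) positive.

1. cascade G1, G2, G3: (-4*s^2 - 10*s - 6)/(24*s^2 - 6*s - 3)
2. parallel reduction of G4, G5, G6: (6*s^3 + 8*s^2 + s - 3)/(6*s^3 + 7*s^2 - 2*s - 2)
3. close the feedback loop around (G1*G2*G3), (G4+G5+G6), giving the overall T(s)

Final answer: (-24*s^5 - 88*s^4 - 98*s^3 - 14*s^2 + 32*s + 12)/(120*s^5 + 40*s^4 - 228*s^3 - 103*s^2 + 42*s + 24)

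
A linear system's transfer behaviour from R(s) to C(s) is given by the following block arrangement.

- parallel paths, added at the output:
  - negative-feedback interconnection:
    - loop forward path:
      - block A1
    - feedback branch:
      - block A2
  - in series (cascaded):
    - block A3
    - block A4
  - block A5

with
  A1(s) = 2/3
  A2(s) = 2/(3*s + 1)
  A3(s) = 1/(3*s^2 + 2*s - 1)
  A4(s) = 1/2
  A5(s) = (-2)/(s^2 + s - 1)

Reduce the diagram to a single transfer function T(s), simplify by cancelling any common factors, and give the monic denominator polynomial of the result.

[1] close the feedback loop around A1, A2: (6*s + 2)/(9*s + 7)
[2] reduce the series chain A3, A4: 1/(6*s^2 + 4*s - 2)
[3] reduce the parallel group [A1/(1+A1*A2)], (A3*A4), A5: (36*s^5 + 72*s^4 - 103*s^3 - 184*s^2 - 22*s + 25)/(54*s^5 + 132*s^4 + 34*s^3 - 82*s^2 - 24*s + 14)
That last expression is T(s), already simplified. Scaling its denominator by 1/54 (the reciprocal of the leading coefficient) yields the monic denominator.

Hence the answer: s^5 + 22*s^4/9 + 17*s^3/27 - 41*s^2/27 - 4*s/9 + 7/27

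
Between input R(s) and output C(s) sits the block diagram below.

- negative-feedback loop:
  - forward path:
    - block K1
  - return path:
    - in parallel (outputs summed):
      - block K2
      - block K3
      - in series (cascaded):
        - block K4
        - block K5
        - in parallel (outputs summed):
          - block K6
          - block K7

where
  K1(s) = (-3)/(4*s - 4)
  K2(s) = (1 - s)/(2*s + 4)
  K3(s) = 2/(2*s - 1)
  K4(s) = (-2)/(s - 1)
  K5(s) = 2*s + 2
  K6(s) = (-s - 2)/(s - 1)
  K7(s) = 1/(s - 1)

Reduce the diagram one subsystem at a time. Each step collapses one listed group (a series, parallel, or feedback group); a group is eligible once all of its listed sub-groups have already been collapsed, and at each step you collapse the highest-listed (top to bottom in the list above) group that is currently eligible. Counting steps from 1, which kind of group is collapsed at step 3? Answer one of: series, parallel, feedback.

Answer: parallel

Working:
(1) reduce the parallel group K6, K7
(2) reduce the series chain K4, K5, (K6+K7)
(3) add K2, K3, (K4*K5*(K6+K7)) (parallel)
(4) apply the feedback formula to K1, (K2+K3+(K4*K5*(K6+K7)))
Step 3: parallel.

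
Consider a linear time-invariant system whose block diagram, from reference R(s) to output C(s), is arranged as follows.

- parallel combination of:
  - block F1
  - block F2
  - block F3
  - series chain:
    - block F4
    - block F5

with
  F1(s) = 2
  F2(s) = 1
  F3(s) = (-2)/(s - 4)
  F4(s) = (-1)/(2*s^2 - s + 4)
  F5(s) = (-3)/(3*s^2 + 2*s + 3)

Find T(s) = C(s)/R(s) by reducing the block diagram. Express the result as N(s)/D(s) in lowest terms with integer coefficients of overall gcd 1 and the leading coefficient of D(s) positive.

Step 1 - reduce the series chain F4, F5 = 3/(6*s^4 + s^3 + 16*s^2 + 5*s + 12)
Step 2 - reduce the parallel group F1, F2, F3, (F4*F5): this yields T(s), and no further normalization is needed

Therefore the answer is (18*s^5 - 81*s^4 + 34*s^3 - 209*s^2 - 31*s - 180)/(6*s^5 - 23*s^4 + 12*s^3 - 59*s^2 - 8*s - 48).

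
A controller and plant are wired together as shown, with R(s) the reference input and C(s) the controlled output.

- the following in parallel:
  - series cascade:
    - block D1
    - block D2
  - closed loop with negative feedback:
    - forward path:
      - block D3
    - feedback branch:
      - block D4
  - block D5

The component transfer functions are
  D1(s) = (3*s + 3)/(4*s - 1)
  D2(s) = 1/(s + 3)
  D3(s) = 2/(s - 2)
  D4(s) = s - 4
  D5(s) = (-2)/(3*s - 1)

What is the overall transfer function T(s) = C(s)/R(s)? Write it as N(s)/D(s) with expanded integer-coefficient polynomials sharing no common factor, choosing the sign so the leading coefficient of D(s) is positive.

Step 1. cascade D1, D2; result (3*s + 3)/(4*s^2 + 11*s - 3)
Step 2. collapse the loop (D3 forward, D4 return); result 2/(3*s - 10)
Step 3. combine (D1*D2), [D3/(1+D3*D4)], D5 in parallel, giving the overall T(s)

Answer: (27*s^3 + 129*s - 24)/(36*s^4 - 33*s^3 - 350*s^2 + 209*s - 30)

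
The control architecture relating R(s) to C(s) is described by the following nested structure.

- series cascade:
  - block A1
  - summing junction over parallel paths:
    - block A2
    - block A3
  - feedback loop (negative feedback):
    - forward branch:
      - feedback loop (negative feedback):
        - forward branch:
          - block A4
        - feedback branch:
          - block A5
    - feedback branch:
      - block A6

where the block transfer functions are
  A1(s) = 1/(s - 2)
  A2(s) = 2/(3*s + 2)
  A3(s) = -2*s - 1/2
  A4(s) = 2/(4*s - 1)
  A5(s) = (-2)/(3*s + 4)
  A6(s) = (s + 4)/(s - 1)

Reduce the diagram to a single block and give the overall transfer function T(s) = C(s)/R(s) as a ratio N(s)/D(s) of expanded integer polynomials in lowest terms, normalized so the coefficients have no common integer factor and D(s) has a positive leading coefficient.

Step 1 - reduce the parallel group A2, A3: (-12*s^2 - 11*s + 2)/(6*s + 4)
Step 2 - apply the feedback formula to A4, A5: (6*s + 8)/(12*s^2 + 13*s - 8)
Step 3 - collapse the loop ([A4/(1+A4*A5)] forward, A6 return): (6*s^2 + 2*s - 8)/(12*s^3 + 7*s^2 + 11*s + 40)
Step 4 - cascade A1, (A2+A3), [[A4/(1+A4*A5)]/(1+[A4/(1+A4*A5)]*A6)]; the result is T(s) itself (integer coefficients, no common factor, positive leading denominator coefficient)

Therefore the answer is (-36*s^4 - 45*s^3 + 43*s^2 + 46*s - 8)/(36*s^5 - 27*s^4 - 43*s^3 + 48*s^2 - 204*s - 160).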